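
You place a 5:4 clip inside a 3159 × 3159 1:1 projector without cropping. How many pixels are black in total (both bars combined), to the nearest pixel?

1995856 pixels

Since 1.250 > 1.000, the clip is width-limited.
The clip is 3159 × 4/5 ≈ 2527.2000 px tall.
Black = 3159 − 2527.2000 = 631.8000 px.
Across the 3159-px span: 631.8000 × 3159 ≈ 1995856 px.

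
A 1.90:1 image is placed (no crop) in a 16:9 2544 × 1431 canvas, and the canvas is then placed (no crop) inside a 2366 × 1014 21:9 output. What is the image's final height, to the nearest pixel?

1.90:1 in 2544×1431: fills the width, so the image is 2544.00 × 1338.95.
16:9 in 2366×1014: fills the height, so the intermediate becomes 1802.67 × 1014.00 — a scale of ×0.7086.
Applying the same ×0.7086: 1338.95 → 948.77.

949 px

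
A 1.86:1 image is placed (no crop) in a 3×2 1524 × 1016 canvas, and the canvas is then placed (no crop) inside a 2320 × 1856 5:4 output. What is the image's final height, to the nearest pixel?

First fit — 1.86:1 into 1524×1016 spans the width: 1524.00 × 819.35.
The 3×2 canvas is width-limited in 2320×1856, giving 2320.00 × 1546.67; scale factor 1.5223.
So the image's height is 819.35 × 1.5223 ≈ 1247.31.

1247 px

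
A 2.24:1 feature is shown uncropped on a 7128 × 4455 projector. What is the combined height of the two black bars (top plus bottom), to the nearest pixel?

2.24:1 is wider than 16:10, so it spans the full width.
Content height = 7128 / 2.240 ≈ 3182.14 px.
4455 − 3182.14 = 1272.86 px of bars.

1273 px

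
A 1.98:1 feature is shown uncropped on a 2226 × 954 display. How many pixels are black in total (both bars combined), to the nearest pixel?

1.98:1 is narrower than 21×9, so it spans the full height.
The feature is 954 × 1.980 ≈ 1888.9200 px wide.
Black = 2226 − 1888.9200 = 337.0800 px.
Across the 954-px span: 337.0800 × 954 ≈ 321574 px.

321574 pixels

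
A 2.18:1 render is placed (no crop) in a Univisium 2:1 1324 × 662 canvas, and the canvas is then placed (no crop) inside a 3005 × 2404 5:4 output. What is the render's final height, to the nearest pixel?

1378 px

2.18:1 in 1324×662: fills the width, so the render is 1324.00 × 607.34.
The Univisium 2:1 canvas is width-limited in 3005×2404, giving 3005.00 × 1502.50; scale factor 2.2696.
The render scales with it: height 607.34 × 2.2696 ≈ 1378.44.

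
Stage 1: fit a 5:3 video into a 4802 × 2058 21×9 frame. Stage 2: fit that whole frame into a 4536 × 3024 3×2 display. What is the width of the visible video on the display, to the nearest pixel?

3240 px

5:3 in 4802×2058: fills the height, so the video is 3430.00 × 2058.00.
21×9 in 4536×3024: fills the width, so the intermediate becomes 4536.00 × 1944.00 — a scale of ×0.9446.
Applying the same ×0.9446: 3430.00 → 3240.00.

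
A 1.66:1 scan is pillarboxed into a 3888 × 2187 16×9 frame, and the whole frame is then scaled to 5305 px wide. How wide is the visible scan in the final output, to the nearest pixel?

4954 px

In the 3888×2187 frame the scan fills the height: width = 2187 × 1.660 ≈ 3630.42 px.
Scaling 3888 → 5305 is ×1.3645, so the width becomes 3630.42 × 1.3645 ≈ 4953.54 px.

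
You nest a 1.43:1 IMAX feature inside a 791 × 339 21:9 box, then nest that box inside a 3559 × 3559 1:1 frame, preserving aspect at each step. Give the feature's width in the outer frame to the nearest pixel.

2181 px

First fit — 1.43:1 IMAX into 791×339 spans the height: 484.77 × 339.00.
Second fit — the 21:9 canvas into 3559×3559 spans the width: 3559.00 × 1525.29 (×4.4994 from 791×339).
Applying the same ×4.4994: 484.77 → 2181.16.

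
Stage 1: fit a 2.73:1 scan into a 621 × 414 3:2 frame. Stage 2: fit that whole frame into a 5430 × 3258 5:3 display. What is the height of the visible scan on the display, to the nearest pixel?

2.73:1 in 621×414: fills the width, so the scan is 621.00 × 227.47.
The 3:2 canvas is height-limited in 5430×3258, giving 4887.00 × 3258.00; scale factor 7.8696.
The scan scales with it: height 227.47 × 7.8696 ≈ 1790.11.

1790 px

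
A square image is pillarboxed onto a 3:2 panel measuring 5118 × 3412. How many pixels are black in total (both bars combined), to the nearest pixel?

5820872 pixels

square (1.000) < 3:2 (1.500), so the image fills the height.
Content width = 3412 × 1/1 ≈ 3412.0000 px.
Leftover width: 5118 − 3412.0000 = 1706.0000 px.
Bar area = 1706.0000 × 3412 ≈ 5820872 px.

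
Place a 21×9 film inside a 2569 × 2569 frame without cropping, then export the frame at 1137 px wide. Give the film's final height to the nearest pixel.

Fitted into 2569×2569, the film spans the width; its height is 2569 × 9/21 ≈ 1101.00 px.
Resizing to 1137 px wide multiplies everything by 0.4426: 1101.00 → 487.29 px.

487 px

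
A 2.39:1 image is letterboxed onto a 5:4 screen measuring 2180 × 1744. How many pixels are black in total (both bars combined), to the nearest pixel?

2.39:1 (2.390) > 5:4 (1.250), so the image fills the width.
Content height = 2180 / 2.390 ≈ 912.1339 px.
1744 − 912.1339 = 831.8661 px of bars.
Across the 2180-px span: 831.8661 × 2180 ≈ 1813468 px.

1813468 pixels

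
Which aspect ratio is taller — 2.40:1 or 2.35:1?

2.4 and 2.35; 2.4 > 2.35. The smaller width-to-height ratio is the taller frame.

2.35:1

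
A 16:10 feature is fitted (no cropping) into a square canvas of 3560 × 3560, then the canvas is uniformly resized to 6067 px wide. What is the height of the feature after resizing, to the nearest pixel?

Fitted into 3560×3560, the feature spans the width; its height is 3560 × 10/16 ≈ 2225.00 px.
The frame scales by 6067/3560 = 1.7042; 2225.00 × 1.7042 ≈ 3791.88 px.

3792 px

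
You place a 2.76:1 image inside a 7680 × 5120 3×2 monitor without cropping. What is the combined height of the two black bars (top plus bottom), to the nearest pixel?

2337 px

2.76:1 is wider than 3×2, so it spans the full width.
The image is 7680 / 2.760 ≈ 2782.61 px tall.
Black = 5120 − 2782.61 = 2337.39 px.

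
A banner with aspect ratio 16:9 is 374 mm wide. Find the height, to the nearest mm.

210 mm

Height = 374 / 16 × 9 = 210.38.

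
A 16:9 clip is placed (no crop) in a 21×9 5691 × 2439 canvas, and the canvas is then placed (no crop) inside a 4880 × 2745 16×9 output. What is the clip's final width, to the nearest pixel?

Inside the 5691×2439 canvas the clip is height-limited at 4336.00 × 2439.00.
Second fit — the 21×9 canvas into 4880×2745 spans the width: 4880.00 × 2091.43 (×0.8575 from 5691×2439).
The clip scales with it: width 4336.00 × 0.8575 ≈ 3718.10.

3718 px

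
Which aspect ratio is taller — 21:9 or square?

square

21:9 = 2.333 and square = 1; 2.333 > 1. The smaller width-to-height ratio is the taller frame.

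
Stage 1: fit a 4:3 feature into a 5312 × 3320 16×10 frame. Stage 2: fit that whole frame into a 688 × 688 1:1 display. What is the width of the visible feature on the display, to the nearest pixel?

573 px

4:3 in 5312×3320: fills the height, so the feature is 4426.67 × 3320.00.
The 16×10 canvas is width-limited in 688×688, giving 688.00 × 430.00; scale factor 0.1295.
Applying the same ×0.1295: 4426.67 → 573.33.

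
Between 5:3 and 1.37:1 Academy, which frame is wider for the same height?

5:3 = 1.667 and 1.37; 1.667 > 1.37.

5:3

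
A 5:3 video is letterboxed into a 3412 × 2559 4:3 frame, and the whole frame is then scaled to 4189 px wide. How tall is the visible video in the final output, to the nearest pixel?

2513 px

At 3412×2559 the video is width-limited, so height = 3412 × 3/5 ≈ 2047.20 px.
The frame scales by 4189/3412 = 1.2277; 2047.20 × 1.2277 ≈ 2513.40 px.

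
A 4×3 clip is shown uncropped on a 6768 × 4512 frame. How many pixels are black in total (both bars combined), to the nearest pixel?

3393024 pixels

4×3 (1.333) < 3×2 (1.500), so the clip fills the height.
That makes the image 6016.0000 px wide (4512 × 4/3).
Leftover width: 6768 − 6016.0000 = 752.0000 px.
That's 752.0000 × 4512 ≈ 3393024 black pixels.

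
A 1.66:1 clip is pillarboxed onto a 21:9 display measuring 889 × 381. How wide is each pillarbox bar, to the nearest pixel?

1.66:1 is narrower than 21:9, so it spans the full height.
The clip is 381 × 1.660 ≈ 632.46 px wide.
889 − 632.46 = 256.54 px of bars (128.27 each).

128 px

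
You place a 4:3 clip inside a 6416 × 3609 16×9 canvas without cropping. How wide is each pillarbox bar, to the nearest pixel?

Since 1.333 < 1.778, the clip is height-limited.
That makes the image 4812.00 px wide (3609 × 4/3).
Black = 6416 − 4812.00 = 1604.00 px, or 802.00 per bar.

802 px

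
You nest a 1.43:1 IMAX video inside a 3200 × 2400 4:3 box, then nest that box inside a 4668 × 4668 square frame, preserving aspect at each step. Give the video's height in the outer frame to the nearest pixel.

3264 px

Inside the 3200×2400 canvas the video is width-limited at 3200.00 × 2237.76.
Second fit — the 4:3 canvas into 4668×4668 spans the width: 4668.00 × 3501.00 (×1.4587 from 3200×2400).
The video scales with it: height 2237.76 × 1.4587 ≈ 3264.34.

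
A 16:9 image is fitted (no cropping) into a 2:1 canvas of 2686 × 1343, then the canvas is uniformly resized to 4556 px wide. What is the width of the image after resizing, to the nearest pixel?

4050 px

In the 2686×1343 frame the image fills the height: width = 1343 × 16/9 ≈ 2387.56 px.
The frame scales by 4556/2686 = 1.6962; 2387.56 × 1.6962 ≈ 4049.78 px.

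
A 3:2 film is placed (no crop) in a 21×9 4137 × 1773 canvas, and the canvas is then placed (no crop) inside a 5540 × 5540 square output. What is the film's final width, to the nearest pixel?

Inside the 4137×1773 canvas the film is height-limited at 2659.50 × 1773.00.
21×9 in 5540×5540: fills the width, so the intermediate becomes 5540.00 × 2374.29 — a scale of ×1.3391.
The film scales with it: width 2659.50 × 1.3391 ≈ 3561.43.

3561 px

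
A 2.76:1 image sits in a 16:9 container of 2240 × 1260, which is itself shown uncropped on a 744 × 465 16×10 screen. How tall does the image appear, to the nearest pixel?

270 px

First fit — 2.76:1 into 2240×1260 spans the width: 2240.00 × 811.59.
The 16:9 canvas is width-limited in 744×465, giving 744.00 × 418.50; scale factor 0.3321.
Applying the same ×0.3321: 811.59 → 269.57.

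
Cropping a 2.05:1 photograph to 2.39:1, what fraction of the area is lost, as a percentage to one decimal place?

Going from 2.05:1 to 2.39:1 means cutting height while keeping width.
Area ratio = (2.050)/(2.390) = 85.77%; the remaining 14.23% is cropped out.

14.2%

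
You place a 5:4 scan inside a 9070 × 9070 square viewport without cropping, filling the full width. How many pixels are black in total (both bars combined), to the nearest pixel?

The scan is 9070 × 4/5 ≈ 7256.0000 px tall.
Black = 9070 − 7256.0000 = 1814.0000 px.
Across the 9070-px span: 1814.0000 × 9070 ≈ 16452980 px.

16452980 pixels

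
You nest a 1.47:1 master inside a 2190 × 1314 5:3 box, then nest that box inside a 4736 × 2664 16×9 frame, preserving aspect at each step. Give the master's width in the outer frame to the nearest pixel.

3916 px

1.47:1 in 2190×1314: fills the height, so the master is 1931.58 × 1314.00.
Second fit — the 5:3 canvas into 4736×2664 spans the height: 4440.00 × 2664.00 (×2.0274 from 2190×1314).
The master scales with it: width 1931.58 × 2.0274 ≈ 3916.08.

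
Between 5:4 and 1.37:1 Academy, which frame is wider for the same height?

5:4 = 1.25 and 1.37; 1.37 > 1.25.

1.37:1 Academy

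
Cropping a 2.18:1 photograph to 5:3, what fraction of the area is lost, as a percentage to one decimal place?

23.5%

5:3 is narrower than 2.18:1, so the crop keeps the full height and trims the width.
Area ratio = (1.667)/(2.180) = 76.45%; the remaining 23.55% is cropped out.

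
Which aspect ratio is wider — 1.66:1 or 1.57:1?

1.66 and 1.57; 1.66 > 1.57.

1.66:1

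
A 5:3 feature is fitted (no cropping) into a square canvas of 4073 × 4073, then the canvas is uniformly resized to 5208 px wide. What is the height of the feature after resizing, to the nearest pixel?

At 4073×4073 the feature is width-limited, so height = 4073 × 3/5 ≈ 2443.80 px.
Resizing to 5208 px wide multiplies everything by 1.2787: 2443.80 → 3124.80 px.

3125 px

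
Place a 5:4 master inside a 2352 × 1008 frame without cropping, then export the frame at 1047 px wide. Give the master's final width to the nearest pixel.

Fitted into 2352×1008, the master spans the height; its width is 1008 × 5/4 ≈ 1260.00 px.
The frame scales by 1047/2352 = 0.4452; 1260.00 × 0.4452 ≈ 560.89 px.

561 px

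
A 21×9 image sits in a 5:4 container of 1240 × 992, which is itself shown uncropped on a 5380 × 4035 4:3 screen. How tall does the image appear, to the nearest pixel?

21×9 in 1240×992: fills the width, so the image is 1240.00 × 531.43.
The 5:4 canvas is height-limited in 5380×4035, giving 5043.75 × 4035.00; scale factor 4.0675.
The image scales with it: height 531.43 × 4.0675 ≈ 2161.61.

2162 px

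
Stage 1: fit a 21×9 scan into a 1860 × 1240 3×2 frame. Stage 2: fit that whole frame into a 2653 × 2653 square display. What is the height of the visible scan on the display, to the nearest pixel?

1137 px

21×9 in 1860×1240: fills the width, so the scan is 1860.00 × 797.14.
Second fit — the 3×2 canvas into 2653×2653 spans the width: 2653.00 × 1768.67 (×1.4263 from 1860×1240).
So the scan's height is 797.14 × 1.4263 ≈ 1137.00.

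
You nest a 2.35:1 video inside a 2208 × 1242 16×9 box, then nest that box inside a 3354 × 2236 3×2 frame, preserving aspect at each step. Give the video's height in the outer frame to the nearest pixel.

2.35:1 in 2208×1242: fills the width, so the video is 2208.00 × 939.57.
16×9 in 3354×2236: fills the width, so the intermediate becomes 3354.00 × 1886.62 — a scale of ×1.5190.
The video scales with it: height 939.57 × 1.5190 ≈ 1427.23.

1427 px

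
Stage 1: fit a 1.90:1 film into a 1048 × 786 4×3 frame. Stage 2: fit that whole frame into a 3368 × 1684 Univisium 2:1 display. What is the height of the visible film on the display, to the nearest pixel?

1.90:1 in 1048×786: fills the width, so the film is 1048.00 × 551.58.
The 4×3 canvas is height-limited in 3368×1684, giving 2245.33 × 1684.00; scale factor 2.1425.
The film scales with it: height 551.58 × 2.1425 ≈ 1181.75.

1182 px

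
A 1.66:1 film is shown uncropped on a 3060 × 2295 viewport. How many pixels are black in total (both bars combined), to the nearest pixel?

1381977 pixels

1.66:1 (1.660) > 4:3 (1.333), so the film fills the width.
That makes the image 1843.3735 px tall (3060 / 1.660).
2295 − 1843.3735 = 451.6265 px of bars.
Bar area = 451.6265 × 3060 ≈ 1381977 px.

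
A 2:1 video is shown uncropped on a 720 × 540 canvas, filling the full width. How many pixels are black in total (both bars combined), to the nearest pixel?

129600 pixels

That makes the image 360.0000 px tall (720 × 1/2).
540 − 360.0000 = 180.0000 px of bars.
Bar area = 180.0000 × 720 ≈ 129600 px.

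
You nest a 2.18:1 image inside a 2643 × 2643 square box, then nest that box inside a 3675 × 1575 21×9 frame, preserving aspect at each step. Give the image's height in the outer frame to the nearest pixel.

2.18:1 in 2643×2643: fills the width, so the image is 2643.00 × 1212.39.
The square canvas is height-limited in 3675×1575, giving 1575.00 × 1575.00; scale factor 0.5959.
So the image's height is 1212.39 × 0.5959 ≈ 722.48.

722 px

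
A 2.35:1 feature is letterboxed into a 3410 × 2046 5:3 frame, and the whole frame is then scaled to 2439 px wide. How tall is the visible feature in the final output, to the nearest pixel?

1038 px

Fitted into 3410×2046, the feature spans the width; its height is 3410 / 2.350 ≈ 1451.06 px.
The frame scales by 2439/3410 = 0.7152; 1451.06 × 0.7152 ≈ 1037.87 px.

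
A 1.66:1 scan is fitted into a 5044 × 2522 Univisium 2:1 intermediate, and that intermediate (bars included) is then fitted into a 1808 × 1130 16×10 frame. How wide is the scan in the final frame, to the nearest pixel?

1501 px

1.66:1 in 5044×2522: fills the height, so the scan is 4186.52 × 2522.00.
Second fit — the Univisium 2:1 canvas into 1808×1130 spans the width: 1808.00 × 904.00 (×0.3584 from 5044×2522).
So the scan's width is 4186.52 × 0.3584 ≈ 1500.64.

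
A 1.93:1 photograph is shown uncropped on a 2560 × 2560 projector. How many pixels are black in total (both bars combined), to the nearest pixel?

3157952 pixels

1.93:1 (1.930) > square (1.000), so the photograph fills the width.
That makes the image 1326.4249 px tall (2560 / 1.930).
Black = 2560 − 1326.4249 = 1233.5751 px.
Across the 2560-px span: 1233.5751 × 2560 ≈ 3157952 px.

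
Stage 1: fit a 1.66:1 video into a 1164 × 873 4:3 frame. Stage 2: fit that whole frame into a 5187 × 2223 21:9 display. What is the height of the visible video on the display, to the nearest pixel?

1786 px

First fit — 1.66:1 into 1164×873 spans the width: 1164.00 × 701.20.
The 4:3 canvas is height-limited in 5187×2223, giving 2964.00 × 2223.00; scale factor 2.5464.
So the video's height is 701.20 × 2.5464 ≈ 1785.54.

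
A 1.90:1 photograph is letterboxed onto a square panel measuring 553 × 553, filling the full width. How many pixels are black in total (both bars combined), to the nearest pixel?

That makes the image 291.0526 px tall (553 / 1.900).
553 − 291.0526 = 261.9474 px of bars.
Bar area = 261.9474 × 553 ≈ 144857 px.

144857 pixels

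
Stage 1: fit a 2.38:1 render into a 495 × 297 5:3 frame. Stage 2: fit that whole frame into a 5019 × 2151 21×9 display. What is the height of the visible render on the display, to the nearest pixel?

1506 px

2.38:1 in 495×297: fills the width, so the render is 495.00 × 207.98.
Second fit — the 5:3 canvas into 5019×2151 spans the height: 3585.00 × 2151.00 (×7.2424 from 495×297).
Applying the same ×7.2424: 207.98 → 1506.30.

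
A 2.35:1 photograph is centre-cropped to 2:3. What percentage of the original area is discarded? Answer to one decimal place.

71.6%

The height stays; only width is cut (since 2:3 is narrower than 2.35:1).
Fraction kept = (0.667)/(2.350) ≈ 28.37%, so 71.63% is lost.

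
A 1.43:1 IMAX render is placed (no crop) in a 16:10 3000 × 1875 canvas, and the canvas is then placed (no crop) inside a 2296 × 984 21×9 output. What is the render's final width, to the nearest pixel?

1407 px

Inside the 3000×1875 canvas the render is height-limited at 2681.25 × 1875.00.
Second fit — the 16:10 canvas into 2296×984 spans the height: 1574.40 × 984.00 (×0.5248 from 3000×1875).
The render scales with it: width 2681.25 × 0.5248 ≈ 1407.12.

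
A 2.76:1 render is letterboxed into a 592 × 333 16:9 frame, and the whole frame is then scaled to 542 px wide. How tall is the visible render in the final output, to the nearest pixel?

In the 592×333 frame the render fills the width: height = 592 / 2.760 ≈ 214.49 px.
Scaling 592 → 542 is ×0.9155, so the height becomes 214.49 × 0.9155 ≈ 196.38 px.

196 px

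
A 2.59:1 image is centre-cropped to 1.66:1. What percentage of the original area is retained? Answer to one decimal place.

The height stays; only width is cut (since 1.66:1 is narrower than 2.59:1).
(1.660)/(2.590) ≈ 0.641 of the area survives.

64.1%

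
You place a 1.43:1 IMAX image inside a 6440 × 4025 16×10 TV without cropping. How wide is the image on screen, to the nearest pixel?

5756 px

1.43:1 IMAX (1.430) < 16×10 (1.600), so the image fills the height.
Content width = 4025 × 1.430 ≈ 5755.75 px.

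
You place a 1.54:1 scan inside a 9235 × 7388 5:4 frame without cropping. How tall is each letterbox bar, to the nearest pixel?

696 px

1.54:1 (1.540) > 5:4 (1.250), so the scan fills the width.
Content height = 9235 / 1.540 ≈ 5996.75 px.
Black = 7388 − 5996.75 = 1391.25 px, or 695.62 per bar.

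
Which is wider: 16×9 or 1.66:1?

16×9 = 1.778 and 1.66; 1.778 > 1.66.

16×9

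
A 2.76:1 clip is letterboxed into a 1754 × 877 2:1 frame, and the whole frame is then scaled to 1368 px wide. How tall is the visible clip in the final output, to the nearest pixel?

496 px

In the 1754×877 frame the clip fills the width: height = 1754 / 2.760 ≈ 635.51 px.
Scaling 1754 → 1368 is ×0.7799, so the height becomes 635.51 × 0.7799 ≈ 495.65 px.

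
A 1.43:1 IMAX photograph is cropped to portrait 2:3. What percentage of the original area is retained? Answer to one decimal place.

portrait 2:3 is narrower than 1.43:1 IMAX, so the crop keeps the full height and trims the width.
(0.667)/(1.430) ≈ 0.466 of the area survives.

46.6%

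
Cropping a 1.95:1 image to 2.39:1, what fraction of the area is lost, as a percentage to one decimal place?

2.39:1 is wider than 1.95:1, so the crop keeps the full width and trims the height.
Area ratio = (1.950)/(2.390) = 81.59%; the remaining 18.41% is cropped out.

18.4%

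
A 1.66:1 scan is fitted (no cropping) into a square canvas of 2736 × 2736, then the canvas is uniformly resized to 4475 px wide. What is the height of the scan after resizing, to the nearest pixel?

2696 px

At 2736×2736 the scan is width-limited, so height = 2736 / 1.660 ≈ 1648.19 px.
The frame scales by 4475/2736 = 1.6356; 1648.19 × 1.6356 ≈ 2695.78 px.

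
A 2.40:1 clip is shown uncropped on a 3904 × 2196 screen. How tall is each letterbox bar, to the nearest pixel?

285 px

Since 2.400 > 1.778, the clip is width-limited.
Content height = 3904 / 2.400 ≈ 1626.67 px.
Leftover height: 2196 − 1626.67 = 569.33 px → 284.67 each side.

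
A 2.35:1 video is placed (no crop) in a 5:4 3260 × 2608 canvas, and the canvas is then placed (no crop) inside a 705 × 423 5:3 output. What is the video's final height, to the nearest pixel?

225 px

First fit — 2.35:1 into 3260×2608 spans the width: 3260.00 × 1387.23.
5:4 in 705×423: fills the height, so the intermediate becomes 528.75 × 423.00 — a scale of ×0.1622.
Applying the same ×0.1622: 1387.23 → 225.00.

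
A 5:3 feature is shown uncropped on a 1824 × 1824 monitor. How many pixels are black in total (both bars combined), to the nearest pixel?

Since 1.667 > 1.000, the feature is width-limited.
That makes the image 1094.4000 px tall (1824 × 3/5).
Black = 1824 − 1094.4000 = 729.6000 px.
Bar area = 729.6000 × 1824 ≈ 1330790 px.

1330790 pixels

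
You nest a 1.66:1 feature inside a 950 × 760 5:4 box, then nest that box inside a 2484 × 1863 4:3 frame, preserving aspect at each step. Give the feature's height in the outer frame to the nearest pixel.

1403 px

1.66:1 in 950×760: fills the width, so the feature is 950.00 × 572.29.
Second fit — the 5:4 canvas into 2484×1863 spans the height: 2328.75 × 1863.00 (×2.4513 from 950×760).
The feature scales with it: height 572.29 × 2.4513 ≈ 1402.86.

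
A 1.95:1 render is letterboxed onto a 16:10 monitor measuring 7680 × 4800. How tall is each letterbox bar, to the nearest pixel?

1.95:1 (1.950) > 16:10 (1.600), so the render fills the width.
That makes the image 3938.46 px tall (7680 / 1.950).
4800 − 3938.46 = 861.54 px of bars (430.77 each).

431 px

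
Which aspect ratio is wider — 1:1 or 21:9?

21:9

1 and 21:9 = 2.333; 2.333 > 1.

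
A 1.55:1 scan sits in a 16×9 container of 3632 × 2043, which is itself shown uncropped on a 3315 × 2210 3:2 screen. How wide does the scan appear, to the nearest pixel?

Inside the 3632×2043 canvas the scan is height-limited at 3166.65 × 2043.00.
The 16×9 canvas is width-limited in 3315×2210, giving 3315.00 × 1864.69; scale factor 0.9127.
Applying the same ×0.9127: 3166.65 → 2890.27.

2890 px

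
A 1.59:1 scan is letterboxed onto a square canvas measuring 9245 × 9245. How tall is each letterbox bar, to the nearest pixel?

1.59:1 (1.590) > square (1.000), so the scan fills the width.
The scan is 9245 / 1.590 ≈ 5814.47 px tall.
9245 − 5814.47 = 3430.53 px of bars (1715.27 each).

1715 px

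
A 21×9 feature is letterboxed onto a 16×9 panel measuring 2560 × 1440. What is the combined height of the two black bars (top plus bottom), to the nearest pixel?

343 px

21×9 (2.333) > 16×9 (1.778), so the feature fills the width.
Content height = 2560 × 9/21 ≈ 1097.14 px.
Leftover height: 1440 − 1097.14 = 342.86 px.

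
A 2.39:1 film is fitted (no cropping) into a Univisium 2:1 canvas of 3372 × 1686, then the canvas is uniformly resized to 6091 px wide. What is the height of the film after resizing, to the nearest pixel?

2549 px

At 3372×1686 the film is width-limited, so height = 3372 / 2.390 ≈ 1410.88 px.
Scaling 3372 → 6091 is ×1.8063, so the height becomes 1410.88 × 1.8063 ≈ 2548.54 px.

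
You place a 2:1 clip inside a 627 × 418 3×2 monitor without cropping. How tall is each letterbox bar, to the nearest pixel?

52 px

2:1 (2.000) > 3×2 (1.500), so the clip fills the width.
The clip is 627 × 1/2 ≈ 313.50 px tall.
Black = 418 − 313.50 = 104.50 px, or 52.25 per bar.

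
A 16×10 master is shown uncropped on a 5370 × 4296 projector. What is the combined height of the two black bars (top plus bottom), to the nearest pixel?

16×10 (1.600) > 5:4 (1.250), so the master fills the width.
The master is 5370 × 10/16 ≈ 3356.25 px tall.
Leftover height: 4296 − 3356.25 = 939.75 px.

940 px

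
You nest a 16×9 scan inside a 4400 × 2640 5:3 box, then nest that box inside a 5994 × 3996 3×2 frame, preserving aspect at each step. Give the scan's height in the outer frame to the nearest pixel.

3372 px

16×9 in 4400×2640: fills the width, so the scan is 4400.00 × 2475.00.
Second fit — the 5:3 canvas into 5994×3996 spans the width: 5994.00 × 3596.40 (×1.3623 from 4400×2640).
Applying the same ×1.3623: 2475.00 → 3371.62.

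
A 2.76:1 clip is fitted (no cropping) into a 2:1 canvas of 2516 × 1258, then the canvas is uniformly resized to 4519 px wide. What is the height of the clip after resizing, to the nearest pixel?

Fitted into 2516×1258, the clip spans the width; its height is 2516 / 2.760 ≈ 911.59 px.
Scaling 2516 → 4519 is ×1.7961, so the height becomes 911.59 × 1.7961 ≈ 1637.32 px.

1637 px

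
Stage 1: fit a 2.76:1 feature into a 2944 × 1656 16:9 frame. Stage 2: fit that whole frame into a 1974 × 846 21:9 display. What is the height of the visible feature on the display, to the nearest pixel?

545 px

First fit — 2.76:1 into 2944×1656 spans the width: 2944.00 × 1066.67.
The 16:9 canvas is height-limited in 1974×846, giving 1504.00 × 846.00; scale factor 0.5109.
So the feature's height is 1066.67 × 0.5109 ≈ 544.93.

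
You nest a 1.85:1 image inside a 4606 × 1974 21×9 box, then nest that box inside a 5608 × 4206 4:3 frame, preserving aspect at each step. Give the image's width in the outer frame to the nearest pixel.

Inside the 4606×1974 canvas the image is height-limited at 3651.90 × 1974.00.
21×9 in 5608×4206: fills the width, so the intermediate becomes 5608.00 × 2403.43 — a scale of ×1.2175.
So the image's width is 3651.90 × 1.2175 ≈ 4446.34.

4446 px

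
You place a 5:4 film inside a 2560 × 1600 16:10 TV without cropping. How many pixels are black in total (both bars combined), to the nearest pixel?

896000 pixels

5:4 (1.250) < 16:10 (1.600), so the film fills the height.
Content width = 1600 × 5/4 ≈ 2000.0000 px.
Black = 2560 − 2000.0000 = 560.0000 px.
Across the 1600-px span: 560.0000 × 1600 ≈ 896000 px.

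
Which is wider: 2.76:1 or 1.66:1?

2.76 and 1.66; 2.76 > 1.66.

2.76:1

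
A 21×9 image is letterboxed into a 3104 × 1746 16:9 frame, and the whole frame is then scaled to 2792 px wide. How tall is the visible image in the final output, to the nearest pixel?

Fitted into 3104×1746, the image spans the width; its height is 3104 × 9/21 ≈ 1330.29 px.
The frame scales by 2792/3104 = 0.8995; 1330.29 × 0.8995 ≈ 1196.57 px.

1197 px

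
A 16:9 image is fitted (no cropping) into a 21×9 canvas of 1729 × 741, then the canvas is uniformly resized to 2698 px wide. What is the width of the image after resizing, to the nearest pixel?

2056 px

In the 1729×741 frame the image fills the height: width = 741 × 16/9 ≈ 1317.33 px.
Resizing to 2698 px wide multiplies everything by 1.5604: 1317.33 → 2055.62 px.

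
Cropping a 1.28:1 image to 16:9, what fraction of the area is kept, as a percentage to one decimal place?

72.0%

The width stays; only height is cut (since 16:9 is wider than 1.28:1).
Fraction kept = (1.280)/(1.778) ≈ 72.00%.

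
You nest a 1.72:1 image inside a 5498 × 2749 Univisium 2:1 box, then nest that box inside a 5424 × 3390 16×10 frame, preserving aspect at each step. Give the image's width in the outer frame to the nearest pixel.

4665 px

Inside the 5498×2749 canvas the image is height-limited at 4728.28 × 2749.00.
The Univisium 2:1 canvas is width-limited in 5424×3390, giving 5424.00 × 2712.00; scale factor 0.9865.
The image scales with it: width 4728.28 × 0.9865 ≈ 4664.64.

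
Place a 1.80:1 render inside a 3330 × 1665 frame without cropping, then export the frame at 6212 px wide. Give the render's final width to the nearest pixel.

Fitted into 3330×1665, the render spans the height; its width is 1665 × 1.800 ≈ 2997.00 px.
The frame scales by 6212/3330 = 1.8655; 2997.00 × 1.8655 ≈ 5590.80 px.

5591 px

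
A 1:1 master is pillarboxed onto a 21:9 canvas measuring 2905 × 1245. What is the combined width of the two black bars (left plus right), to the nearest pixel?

1660 px

Since 1.000 < 2.333, the master is height-limited.
That makes the image 1245.00 px wide (1245 × 1/1).
Black = 2905 − 1245.00 = 1660.00 px.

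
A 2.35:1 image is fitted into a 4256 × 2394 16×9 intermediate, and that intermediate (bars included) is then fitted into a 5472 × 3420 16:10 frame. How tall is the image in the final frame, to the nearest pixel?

First fit — 2.35:1 into 4256×2394 spans the width: 4256.00 × 1811.06.
16×9 in 5472×3420: fills the width, so the intermediate becomes 5472.00 × 3078.00 — a scale of ×1.2857.
So the image's height is 1811.06 × 1.2857 ≈ 2328.51.

2329 px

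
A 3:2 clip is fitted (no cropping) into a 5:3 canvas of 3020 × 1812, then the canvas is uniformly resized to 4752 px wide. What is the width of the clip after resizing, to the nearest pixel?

4277 px

At 3020×1812 the clip is height-limited, so width = 1812 × 3/2 ≈ 2718.00 px.
Resizing to 4752 px wide multiplies everything by 1.5735: 2718.00 → 4276.80 px.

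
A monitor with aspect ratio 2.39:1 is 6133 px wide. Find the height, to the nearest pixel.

Height = 6133 / 2.390 = 2566.11.

2566 px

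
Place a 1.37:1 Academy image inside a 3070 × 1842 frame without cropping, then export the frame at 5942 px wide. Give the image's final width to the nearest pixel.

4884 px

At 3070×1842 the image is height-limited, so width = 1842 × 1.370 ≈ 2523.54 px.
Resizing to 5942 px wide multiplies everything by 1.9355: 2523.54 → 4884.32 px.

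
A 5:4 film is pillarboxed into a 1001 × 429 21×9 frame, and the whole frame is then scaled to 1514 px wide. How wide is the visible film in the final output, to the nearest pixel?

811 px

In the 1001×429 frame the film fills the height: width = 429 × 5/4 ≈ 536.25 px.
Scaling 1001 → 1514 is ×1.5125, so the width becomes 536.25 × 1.5125 ≈ 811.07 px.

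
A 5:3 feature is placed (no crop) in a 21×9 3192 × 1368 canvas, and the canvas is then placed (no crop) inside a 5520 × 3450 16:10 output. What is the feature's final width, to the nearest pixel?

3943 px

5:3 in 3192×1368: fills the height, so the feature is 2280.00 × 1368.00.
21×9 in 5520×3450: fills the width, so the intermediate becomes 5520.00 × 2365.71 — a scale of ×1.7293.
The feature scales with it: width 2280.00 × 1.7293 ≈ 3942.86.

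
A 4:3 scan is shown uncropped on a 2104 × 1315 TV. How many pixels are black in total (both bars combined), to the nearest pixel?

4:3 is narrower than 16:10, so it spans the full height.
That makes the image 1753.3333 px wide (1315 × 4/3).
Leftover width: 2104 − 1753.3333 = 350.6667 px.
Across the 1315-px span: 350.6667 × 1315 ≈ 461127 px.

461127 pixels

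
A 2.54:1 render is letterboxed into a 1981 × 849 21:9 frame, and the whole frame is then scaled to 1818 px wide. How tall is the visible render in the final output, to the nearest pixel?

716 px

At 1981×849 the render is width-limited, so height = 1981 / 2.540 ≈ 779.92 px.
Scaling 1981 → 1818 is ×0.9177, so the height becomes 779.92 × 0.9177 ≈ 715.75 px.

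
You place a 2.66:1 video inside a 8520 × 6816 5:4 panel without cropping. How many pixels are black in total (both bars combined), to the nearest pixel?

30782696 pixels

2.66:1 is wider than 5:4, so it spans the full width.
The video is 8520 / 2.660 ≈ 3203.0075 px tall.
Black = 6816 − 3203.0075 = 3612.9925 px.
Across the 8520-px span: 3612.9925 × 8520 ≈ 30782696 px.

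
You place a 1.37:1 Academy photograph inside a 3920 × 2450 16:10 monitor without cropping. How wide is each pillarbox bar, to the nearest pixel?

282 px

1.37:1 Academy is narrower than 16:10, so it spans the full height.
The photograph is 2450 × 1.370 ≈ 3356.50 px wide.
3920 − 3356.50 = 563.50 px of bars (281.75 each).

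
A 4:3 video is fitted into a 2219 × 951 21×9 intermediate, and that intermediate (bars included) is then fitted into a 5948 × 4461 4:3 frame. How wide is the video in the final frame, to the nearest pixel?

3399 px

First fit — 4:3 into 2219×951 spans the height: 1268.00 × 951.00.
21×9 in 5948×4461: fills the width, so the intermediate becomes 5948.00 × 2549.14 — a scale of ×2.6805.
The video scales with it: width 1268.00 × 2.6805 ≈ 3398.86.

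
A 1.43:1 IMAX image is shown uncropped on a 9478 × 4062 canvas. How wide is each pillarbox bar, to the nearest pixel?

Since 1.430 < 2.333, the image is height-limited.
Content width = 4062 × 1.430 ≈ 5808.66 px.
Black = 9478 − 5808.66 = 3669.34 px, or 1834.67 per bar.

1835 px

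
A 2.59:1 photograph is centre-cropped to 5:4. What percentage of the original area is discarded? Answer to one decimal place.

5:4 is narrower than 2.59:1, so the crop keeps the full height and trims the width.
Fraction kept = (1.250)/(2.590) ≈ 48.26%, so 51.74% is lost.

51.7%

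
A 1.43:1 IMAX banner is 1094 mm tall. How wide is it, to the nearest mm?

At 1.43:1 IMAX, 1094 × 1.430 ≈ 1564.42.

1564 mm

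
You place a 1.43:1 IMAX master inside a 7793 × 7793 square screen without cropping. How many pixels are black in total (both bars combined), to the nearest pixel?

18261724 pixels

Since 1.430 > 1.000, the master is width-limited.
Content height = 7793 / 1.430 ≈ 5449.6503 px.
7793 − 5449.6503 = 2343.3497 px of bars.
That's 2343.3497 × 7793 ≈ 18261724 black pixels.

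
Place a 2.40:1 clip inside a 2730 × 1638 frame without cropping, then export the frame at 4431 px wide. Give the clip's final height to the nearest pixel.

Fitted into 2730×1638, the clip spans the width; its height is 2730 / 2.400 ≈ 1137.50 px.
Scaling 2730 → 4431 is ×1.6231, so the height becomes 1137.50 × 1.6231 ≈ 1846.25 px.

1846 px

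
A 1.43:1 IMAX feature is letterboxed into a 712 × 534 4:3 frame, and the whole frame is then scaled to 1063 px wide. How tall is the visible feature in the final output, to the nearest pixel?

743 px

In the 712×534 frame the feature fills the width: height = 712 / 1.430 ≈ 497.90 px.
Resizing to 1063 px wide multiplies everything by 1.4930: 497.90 → 743.36 px.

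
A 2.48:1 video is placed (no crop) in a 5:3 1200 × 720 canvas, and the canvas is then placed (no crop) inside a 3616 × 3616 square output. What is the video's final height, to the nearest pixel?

1458 px

First fit — 2.48:1 into 1200×720 spans the width: 1200.00 × 483.87.
5:3 in 3616×3616: fills the width, so the intermediate becomes 3616.00 × 2169.60 — a scale of ×3.0133.
Applying the same ×3.0133: 483.87 → 1458.06.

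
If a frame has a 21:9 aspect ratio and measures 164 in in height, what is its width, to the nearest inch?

164·21/9 = 382.67.

383 in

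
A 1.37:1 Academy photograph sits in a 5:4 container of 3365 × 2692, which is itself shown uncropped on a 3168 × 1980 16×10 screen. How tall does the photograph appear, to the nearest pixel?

1.37:1 Academy in 3365×2692: fills the width, so the photograph is 3365.00 × 2456.20.
Second fit — the 5:4 canvas into 3168×1980 spans the height: 2475.00 × 1980.00 (×0.7355 from 3365×2692).
The photograph scales with it: height 2456.20 × 0.7355 ≈ 1806.57.

1807 px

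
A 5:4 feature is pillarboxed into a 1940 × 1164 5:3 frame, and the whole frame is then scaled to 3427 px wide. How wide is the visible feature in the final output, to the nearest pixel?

At 1940×1164 the feature is height-limited, so width = 1164 × 5/4 ≈ 1455.00 px.
Scaling 1940 → 3427 is ×1.7665, so the width becomes 1455.00 × 1.7665 ≈ 2570.25 px.

2570 px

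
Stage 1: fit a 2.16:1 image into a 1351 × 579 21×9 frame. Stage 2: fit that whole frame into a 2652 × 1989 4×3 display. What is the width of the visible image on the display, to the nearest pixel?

2455 px

Inside the 1351×579 canvas the image is height-limited at 1250.64 × 579.00.
Second fit — the 21×9 canvas into 2652×1989 spans the width: 2652.00 × 1136.57 (×1.9630 from 1351×579).
The image scales with it: width 1250.64 × 1.9630 ≈ 2454.99.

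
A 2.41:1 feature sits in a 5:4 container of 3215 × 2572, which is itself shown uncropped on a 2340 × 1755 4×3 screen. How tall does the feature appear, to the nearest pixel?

First fit — 2.41:1 into 3215×2572 spans the width: 3215.00 × 1334.02.
The 5:4 canvas is height-limited in 2340×1755, giving 2193.75 × 1755.00; scale factor 0.6823.
The feature scales with it: height 1334.02 × 0.6823 ≈ 910.27.

910 px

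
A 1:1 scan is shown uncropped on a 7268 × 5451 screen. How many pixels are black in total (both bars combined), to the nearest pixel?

1:1 is narrower than 4:3, so it spans the full height.
That makes the image 5451.0000 px wide (5451 × 1/1).
Black = 7268 − 5451.0000 = 1817.0000 px.
Bar area = 1817.0000 × 5451 ≈ 9904467 px.

9904467 pixels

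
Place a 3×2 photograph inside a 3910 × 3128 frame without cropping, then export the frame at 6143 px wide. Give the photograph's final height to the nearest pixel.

4095 px

Fitted into 3910×3128, the photograph spans the width; its height is 3910 × 2/3 ≈ 2606.67 px.
The frame scales by 6143/3910 = 1.5711; 2606.67 × 1.5711 ≈ 4095.33 px.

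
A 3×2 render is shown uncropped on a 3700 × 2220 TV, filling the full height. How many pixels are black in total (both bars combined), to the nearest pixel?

821400 pixels

That makes the image 3330.0000 px wide (2220 × 3/2).
3700 − 3330.0000 = 370.0000 px of bars.
Bar area = 370.0000 × 2220 ≈ 821400 px.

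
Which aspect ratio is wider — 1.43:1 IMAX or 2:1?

1.43 and 2; 2 > 1.43.

2:1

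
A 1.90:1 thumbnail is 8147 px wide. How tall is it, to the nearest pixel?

4288 px

Height = 8147 / 1.900 = 4287.89.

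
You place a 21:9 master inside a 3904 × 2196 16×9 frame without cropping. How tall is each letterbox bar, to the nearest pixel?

261 px

21:9 (2.333) > 16×9 (1.778), so the master fills the width.
Content height = 3904 × 9/21 ≈ 1673.14 px.
Black = 2196 − 1673.14 = 522.86 px, or 261.43 per bar.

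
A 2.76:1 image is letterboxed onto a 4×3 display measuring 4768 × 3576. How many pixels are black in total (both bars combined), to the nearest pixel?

Since 2.760 > 1.333, the image is width-limited.
That makes the image 1727.5362 px tall (4768 / 2.760).
3576 − 1727.5362 = 1848.4638 px of bars.
That's 1848.4638 × 4768 ≈ 8813475 black pixels.

8813475 pixels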